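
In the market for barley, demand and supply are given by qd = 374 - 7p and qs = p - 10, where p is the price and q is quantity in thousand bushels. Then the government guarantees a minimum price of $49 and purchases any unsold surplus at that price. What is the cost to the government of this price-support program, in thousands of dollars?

Equilibrium: 374 - 7p = p - 10, so 384 = 8p and p* = 48, q* = 38.
Since 49 > 48, the floor is binding.
At p = 49: qd = 374 - 7·49 = 31 and qs = 49 - 10 = 39.
Surplus = qs - qd = 8.
Government expenditure = surplus × support price = 8 × 49 = 392.

392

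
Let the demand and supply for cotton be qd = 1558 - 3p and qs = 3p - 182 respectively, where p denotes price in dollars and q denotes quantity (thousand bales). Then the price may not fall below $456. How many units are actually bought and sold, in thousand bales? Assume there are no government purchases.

Equilibrium: 1558 - 3p = 3p - 182, so 1740 = 6p and p* = 290, q* = 688.
Because the floor (456) lies above the market-clearing price, it is binding.
At p = 456: qd = 1558 - 3·456 = 190 and qs = 3·456 - 182 = 1186.
The quantity actually transacted is the short side, demand: 190.

190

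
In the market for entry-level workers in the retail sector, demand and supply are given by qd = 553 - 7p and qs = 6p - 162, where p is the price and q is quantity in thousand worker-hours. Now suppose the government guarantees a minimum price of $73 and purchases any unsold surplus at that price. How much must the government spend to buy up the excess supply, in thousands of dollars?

Without the control the market clears where 553 - 7p = 6p - 162, i.e. p* = 55 and q* = 168.
Because the floor (73) lies above the market-clearing price, it is binding.
At p = 73: qd = 553 - 7·73 = 42 and qs = 6·73 - 162 = 276.
Surplus = qs - qd = 234.
Government expenditure = surplus × support price = 234 × 73 = 17082.

17082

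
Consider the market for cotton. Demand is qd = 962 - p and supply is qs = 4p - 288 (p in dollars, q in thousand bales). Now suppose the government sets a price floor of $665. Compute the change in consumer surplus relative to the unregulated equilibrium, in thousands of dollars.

-209367.5

In a free market, 962 - p = 4p - 288 gives the equilibrium p* = 250, q* = 712.
Because the floor (665) lies above the market-clearing price, it is binding.
At p = 665: qd = 962 - 665 = 297 and qs = 4·665 - 288 = 2372.
Consumer surplus without the control is ½ · (962 - 250) · 712 = 253472.
With the floor, consumers buy 297 units at 665, so CS = ½ · (962 - 665) · 297 = 44104.5.
Change in consumer surplus = 44104.5 - 253472 = -209367.5.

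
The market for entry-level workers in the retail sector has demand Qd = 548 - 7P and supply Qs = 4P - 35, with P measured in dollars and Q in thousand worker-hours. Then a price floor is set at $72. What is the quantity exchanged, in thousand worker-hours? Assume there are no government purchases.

Equilibrium: 548 - 7P = 4P - 35, so 583 = 11P and P* = 53, Q* = 177.
Since 72 > 53, the floor is binding.
At P = 72: Qd = 548 - 7·72 = 44 and Qs = 4·72 - 35 = 253.
The quantity actually transacted is the short side, demand: 44.

44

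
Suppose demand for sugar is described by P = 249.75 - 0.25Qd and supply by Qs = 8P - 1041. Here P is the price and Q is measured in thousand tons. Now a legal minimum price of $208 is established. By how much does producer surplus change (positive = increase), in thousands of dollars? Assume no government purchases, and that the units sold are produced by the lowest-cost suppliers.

4902

Rearranging demand gives Qd = 999 - 4P. Setting quantity demanded equal to quantity supplied, 999 - 4P = 8P - 1041, gives P* = 170 and Q* = 319.
Since 208 > 170, the floor is binding.
At P = 208: Qd = 999 - 4·208 = 167 and Qs = 8·208 - 1041 = 623.
Producer surplus without the control is ½ · (170 - 130.125) · 319 = 6360.0625.
With the floor, 167 units are sold at 208. The supply price at Q = 167 is 151, so PS = ½ · [(208 - 130.125) + (208 - 151)] · 167 = 11262.0625.
Change in producer surplus = 11262.0625 - 6360.0625 = 4902.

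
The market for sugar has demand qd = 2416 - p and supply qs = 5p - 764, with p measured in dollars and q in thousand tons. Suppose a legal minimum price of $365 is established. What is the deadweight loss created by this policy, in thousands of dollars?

0

Setting quantity demanded equal to quantity supplied, 2416 - p = 5p - 764, gives p* = 530 and q* = 1886.
Since 365 is below p* = 530, the floor does not bind and the free-market outcome prevails.
Since the control does not bind, no trades are prevented and deadweight loss is zero.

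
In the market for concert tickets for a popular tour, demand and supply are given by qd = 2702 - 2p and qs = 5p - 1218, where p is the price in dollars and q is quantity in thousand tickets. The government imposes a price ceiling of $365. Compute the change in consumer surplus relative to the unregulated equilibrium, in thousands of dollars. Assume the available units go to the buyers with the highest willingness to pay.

-119291.25

Without the control the market clears where 2702 - 2p = 5p - 1218, i.e. p* = 560 and q* = 1582.
Because the ceiling (365) lies below the market-clearing price, it is binding.
At p = 365: qd = 2702 - 2·365 = 1972 and qs = 5·365 - 1218 = 607.
Consumer surplus without the control is ½ · (1351 - 560) · 1582 = 625681.
With the ceiling, 607 units are sold at 365 (assume they go to the highest-value buyers). The demand price at q = 607 is 1047.5, so CS = ½ · [(1351 - 365) + (1047.5 - 365)] · 607 = 506389.75.
Change in consumer surplus = 506389.75 - 625681 = -119291.25.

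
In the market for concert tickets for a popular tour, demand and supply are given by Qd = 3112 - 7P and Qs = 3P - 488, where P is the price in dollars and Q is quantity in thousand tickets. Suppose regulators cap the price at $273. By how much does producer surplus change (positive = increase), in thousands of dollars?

Equilibrium: 3112 - 7P = 3P - 488, so 3600 = 10P and P* = 360, Q* = 592.
Since 273 < 360, the ceiling is binding.
At P = 273: Qd = 3112 - 7·273 = 1201 and Qs = 3·273 - 488 = 331.
Producer surplus without the control is ½ · (360 - 488/3) · 592 = 175232/3.
With the ceiling, producers sell 331 units at 273, so PS = ½ · (273 - 488/3) · 331 = 109561/6.
Change in producer surplus = 109561/6 - 175232/3 = -40150.5.

-40150.5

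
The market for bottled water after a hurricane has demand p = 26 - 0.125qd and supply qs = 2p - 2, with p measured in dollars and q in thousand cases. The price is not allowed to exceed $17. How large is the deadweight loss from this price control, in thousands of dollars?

Rearranging demand gives qd = 208 - 8p. Equilibrium: 208 - 8p = 2p - 2, so 210 = 10p and p* = 21, q* = 40.
The ceiling of 17 is below the equilibrium price 21, so it binds.
At p = 17: qd = 208 - 8·17 = 72 and qs = 2·17 - 2 = 32.
Quantity traded falls to 32. At q = 32 the demand price is (208 - 32)/8 = 22 and the supply price is (2 + 32)/2 = 17.
Deadweight loss = ½ · (22 - 17) · (40 - 32) = ½ · 5 · 8 = 20.

20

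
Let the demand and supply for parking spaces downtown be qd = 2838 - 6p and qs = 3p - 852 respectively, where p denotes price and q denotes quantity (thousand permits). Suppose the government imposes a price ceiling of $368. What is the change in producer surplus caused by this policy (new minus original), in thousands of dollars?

-13230

Without the control the market clears where 2838 - 6p = 3p - 852, i.e. p* = 410 and q* = 378.
The ceiling of 368 is below the equilibrium price 410, so it binds.
At p = 368: qd = 2838 - 6·368 = 630 and qs = 3·368 - 852 = 252.
Producer surplus without the control is ½ · (410 - 284) · 378 = 23814.
With the ceiling, producers sell 252 units at 368, so PS = ½ · (368 - 284) · 252 = 10584.
Change in producer surplus = 10584 - 23814 = -13230.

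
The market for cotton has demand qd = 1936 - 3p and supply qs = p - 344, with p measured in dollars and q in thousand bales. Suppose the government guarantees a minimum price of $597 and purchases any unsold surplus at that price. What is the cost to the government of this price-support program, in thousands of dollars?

Without the control the market clears where 1936 - 3p = p - 344, i.e. p* = 570 and q* = 226.
Because the floor (597) lies above the market-clearing price, it is binding.
At p = 597: qd = 1936 - 3·597 = 145 and qs = 597 - 344 = 253.
Surplus = qs - qd = 108.
Government expenditure = surplus × support price = 108 × 597 = 64476.

64476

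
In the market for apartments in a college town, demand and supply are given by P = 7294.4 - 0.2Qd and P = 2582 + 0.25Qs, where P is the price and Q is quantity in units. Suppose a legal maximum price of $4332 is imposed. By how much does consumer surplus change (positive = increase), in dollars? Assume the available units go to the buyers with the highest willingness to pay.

4870521.6

Rearranging demand gives Qd = 36472 - 5P; rearranging supply gives Qs = 4P - 10328. Without the control the market clears where 36472 - 5P = 4P - 10328, i.e. P* = 5200 and Q* = 10472.
Because the ceiling (4332) lies below the market-clearing price, it is binding.
At P = 4332: Qd = 36472 - 5·4332 = 14812 and Qs = 4·4332 - 10328 = 7000.
Consumer surplus without the control is ½ · (7294.4 - 5200) · 10472 = 10966278.4.
With the ceiling, 7000 units are sold at 4332 (assume they go to the highest-value buyers). The demand price at Q = 7000 is 5894.4, so CS = ½ · [(7294.4 - 4332) + (5894.4 - 4332)] · 7000 = 15836800.
Change in consumer surplus = 15836800 - 10966278.4 = 4870521.6.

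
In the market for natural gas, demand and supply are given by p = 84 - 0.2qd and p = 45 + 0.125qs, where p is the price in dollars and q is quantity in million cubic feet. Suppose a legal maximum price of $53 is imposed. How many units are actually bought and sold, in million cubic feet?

64

Rearranging demand gives qd = 420 - 5p; rearranging supply gives qs = 8p - 360. Setting quantity demanded equal to quantity supplied, 420 - 5p = 8p - 360, gives p* = 60 and q* = 120.
Since 53 < 60, the ceiling is binding.
At p = 53: qd = 420 - 5·53 = 155 and qs = 8·53 - 360 = 64.
The quantity actually transacted is the short side, supply: 64.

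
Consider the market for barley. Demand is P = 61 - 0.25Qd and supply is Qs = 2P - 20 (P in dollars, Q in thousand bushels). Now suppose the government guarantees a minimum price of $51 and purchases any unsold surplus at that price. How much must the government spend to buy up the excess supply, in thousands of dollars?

Rearranging demand gives Qd = 244 - 4P. Setting quantity demanded equal to quantity supplied, 244 - 4P = 2P - 20, gives P* = 44 and Q* = 68.
The floor of 51 is above the equilibrium price 44, so it binds.
At P = 51: Qd = 244 - 4·51 = 40 and Qs = 2·51 - 20 = 82.
Surplus = Qs - Qd = 42.
Government expenditure = surplus × support price = 42 × 51 = 2142.

2142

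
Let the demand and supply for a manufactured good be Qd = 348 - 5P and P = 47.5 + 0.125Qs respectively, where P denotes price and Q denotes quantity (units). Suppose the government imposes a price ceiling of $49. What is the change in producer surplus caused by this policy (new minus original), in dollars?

Rearranging supply gives Qs = 8P - 380. In a free market, 348 - 5P = 8P - 380 gives the equilibrium P* = 56, Q* = 68.
The ceiling of 49 is below the equilibrium price 56, so it binds.
At P = 49: Qd = 348 - 5·49 = 103 and Qs = 8·49 - 380 = 12.
Producer surplus without the control is ½ · (56 - 47.5) · 68 = 289.
With the ceiling, producers sell 12 units at 49, so PS = ½ · (49 - 47.5) · 12 = 9.
Change in producer surplus = 9 - 289 = -280.

-280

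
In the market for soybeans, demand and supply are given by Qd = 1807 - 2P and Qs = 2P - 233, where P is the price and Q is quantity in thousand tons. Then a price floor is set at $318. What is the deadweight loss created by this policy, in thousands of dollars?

Equilibrium: 1807 - 2P = 2P - 233, so 2040 = 4P and P* = 510, Q* = 787.
Since 318 is below P* = 510, the floor does not bind and the free-market outcome prevails.
Since the control does not bind, no trades are prevented and deadweight loss is zero.

0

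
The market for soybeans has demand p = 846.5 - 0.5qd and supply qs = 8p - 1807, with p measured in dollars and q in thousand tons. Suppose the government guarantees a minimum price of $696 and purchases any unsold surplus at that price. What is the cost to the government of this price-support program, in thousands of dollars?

Rearranging demand gives qd = 1693 - 2p. Without the control the market clears where 1693 - 2p = 8p - 1807, i.e. p* = 350 and q* = 993.
The floor of 696 is above the equilibrium price 350, so it binds.
At p = 696: qd = 1693 - 2·696 = 301 and qs = 8·696 - 1807 = 3761.
Surplus = qs - qd = 3460.
Government expenditure = surplus × support price = 3460 × 696 = 2408160.

2408160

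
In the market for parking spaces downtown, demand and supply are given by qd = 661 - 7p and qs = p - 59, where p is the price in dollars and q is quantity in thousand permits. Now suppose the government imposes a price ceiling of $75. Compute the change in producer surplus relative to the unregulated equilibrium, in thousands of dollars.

-352.5

Equilibrium: 661 - 7p = p - 59, so 720 = 8p and p* = 90, q* = 31.
Because the ceiling (75) lies below the market-clearing price, it is binding.
At p = 75: qd = 661 - 7·75 = 136 and qs = 75 - 59 = 16.
Producer surplus without the control is ½ · (90 - 59) · 31 = 480.5.
With the ceiling, producers sell 16 units at 75, so PS = ½ · (75 - 59) · 16 = 128.
Change in producer surplus = 128 - 480.5 = -352.5.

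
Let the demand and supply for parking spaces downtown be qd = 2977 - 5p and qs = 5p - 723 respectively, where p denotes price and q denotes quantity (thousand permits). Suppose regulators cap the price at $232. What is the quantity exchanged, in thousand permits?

Without the control the market clears where 2977 - 5p = 5p - 723, i.e. p* = 370 and q* = 1127.
Because the ceiling (232) lies below the market-clearing price, it is binding.
At p = 232: qd = 2977 - 5·232 = 1817 and qs = 5·232 - 723 = 437.
The quantity actually transacted is the short side, supply: 437.

437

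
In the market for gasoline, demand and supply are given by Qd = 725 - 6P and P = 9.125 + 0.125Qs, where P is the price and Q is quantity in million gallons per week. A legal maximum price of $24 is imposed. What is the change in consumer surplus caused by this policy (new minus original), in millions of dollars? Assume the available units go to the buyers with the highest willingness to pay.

-1881

Rearranging supply gives Qs = 8P - 73. Without the control the market clears where 725 - 6P = 8P - 73, i.e. P* = 57 and Q* = 383.
The ceiling of 24 is below the equilibrium price 57, so it binds.
At P = 24: Qd = 725 - 6·24 = 581 and Qs = 8·24 - 73 = 119.
Consumer surplus without the control is ½ · (725/6 - 57) · 383 = 146689/12.
With the ceiling, 119 units are sold at 24 (assume they go to the highest-value buyers). The demand price at Q = 119 is 101, so CS = ½ · [(725/6 - 24) + (101 - 24)] · 119 = 124117/12.
Change in consumer surplus = 124117/12 - 146689/12 = -1881.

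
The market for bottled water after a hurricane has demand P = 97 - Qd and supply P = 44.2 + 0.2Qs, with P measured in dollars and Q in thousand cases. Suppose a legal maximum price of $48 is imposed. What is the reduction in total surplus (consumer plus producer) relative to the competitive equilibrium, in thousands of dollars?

Rearranging demand gives Qd = 97 - P; rearranging supply gives Qs = 5P - 221. Without the control the market clears where 97 - P = 5P - 221, i.e. P* = 53 and Q* = 44.
Because the ceiling (48) lies below the market-clearing price, it is binding.
At P = 48: Qd = 97 - 48 = 49 and Qs = 5·48 - 221 = 19.
Quantity traded falls to 19. At Q = 19 the demand price is 97 - 19 = 78 and the supply price is (221 + 19)/5 = 48.
Deadweight loss = ½ · (78 - 48) · (44 - 19) = ½ · 30 · 25 = 375.

375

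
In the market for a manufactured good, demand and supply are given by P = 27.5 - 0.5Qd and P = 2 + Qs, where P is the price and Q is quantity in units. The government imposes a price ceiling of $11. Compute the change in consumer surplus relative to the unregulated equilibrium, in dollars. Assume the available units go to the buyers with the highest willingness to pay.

Rearranging demand gives Qd = 55 - 2P; rearranging supply gives Qs = P - 2. Setting quantity demanded equal to quantity supplied, 55 - 2P = P - 2, gives P* = 19 and Q* = 17.
The ceiling of 11 is below the equilibrium price 19, so it binds.
At P = 11: Qd = 55 - 2·11 = 33 and Qs = 11 - 2 = 9.
Consumer surplus without the control is ½ · (27.5 - 19) · 17 = 72.25.
With the ceiling, 9 units are sold at 11 (assume they go to the highest-value buyers). The demand price at Q = 9 is 23, so CS = ½ · [(27.5 - 11) + (23 - 11)] · 9 = 128.25.
Change in consumer surplus = 128.25 - 72.25 = 56.

56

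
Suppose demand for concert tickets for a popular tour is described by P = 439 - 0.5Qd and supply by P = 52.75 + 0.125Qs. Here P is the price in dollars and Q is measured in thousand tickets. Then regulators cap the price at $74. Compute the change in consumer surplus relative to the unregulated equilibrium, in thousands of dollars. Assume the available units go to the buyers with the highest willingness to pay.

-40656

Rearranging demand gives Qd = 878 - 2P; rearranging supply gives Qs = 8P - 422. Without the control the market clears where 878 - 2P = 8P - 422, i.e. P* = 130 and Q* = 618.
Since 74 < 130, the ceiling is binding.
At P = 74: Qd = 878 - 2·74 = 730 and Qs = 8·74 - 422 = 170.
Consumer surplus without the control is ½ · (439 - 130) · 618 = 95481.
With the ceiling, 170 units are sold at 74 (assume they go to the highest-value buyers). The demand price at Q = 170 is 354, so CS = ½ · [(439 - 74) + (354 - 74)] · 170 = 54825.
Change in consumer surplus = 54825 - 95481 = -40656.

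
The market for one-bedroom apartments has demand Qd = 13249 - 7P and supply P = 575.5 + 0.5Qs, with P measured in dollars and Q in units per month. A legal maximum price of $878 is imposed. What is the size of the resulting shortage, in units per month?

6498

Rearranging supply gives Qs = 2P - 1151. Setting quantity demanded equal to quantity supplied, 13249 - 7P = 2P - 1151, gives P* = 1600 and Q* = 2049.
Because the ceiling (878) lies below the market-clearing price, it is binding.
At P = 878: Qd = 13249 - 7·878 = 7103 and Qs = 2·878 - 1151 = 605.
Shortage = Qd - Qs = 7103 - 605 = 6498.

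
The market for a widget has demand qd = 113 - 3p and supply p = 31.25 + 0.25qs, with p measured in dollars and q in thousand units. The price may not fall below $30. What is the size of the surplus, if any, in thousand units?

0

Rearranging supply gives qs = 4p - 125. Without the control the market clears where 113 - 3p = 4p - 125, i.e. p* = 34 and q* = 11.
The floor of 30 is below the equilibrium price 34, so it is not binding; the market clears at p* = 34, q* = 11.
Since the control does not bind, there is no surplus.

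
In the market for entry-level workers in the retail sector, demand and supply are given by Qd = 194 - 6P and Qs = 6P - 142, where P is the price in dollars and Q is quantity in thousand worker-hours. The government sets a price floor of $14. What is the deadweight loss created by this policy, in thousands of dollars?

0

In a free market, 194 - 6P = 6P - 142 gives the equilibrium P* = 28, Q* = 26.
Since 14 is below P* = 28, the floor does not bind and the free-market outcome prevails.
Since the control does not bind, no trades are prevented and deadweight loss is zero.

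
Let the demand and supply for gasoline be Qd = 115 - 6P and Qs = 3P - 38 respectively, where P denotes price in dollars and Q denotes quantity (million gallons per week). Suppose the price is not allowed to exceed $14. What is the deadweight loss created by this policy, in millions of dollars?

20.25

Equilibrium: 115 - 6P = 3P - 38, so 153 = 9P and P* = 17, Q* = 13.
The ceiling of 14 is below the equilibrium price 17, so it binds.
At P = 14: Qd = 115 - 6·14 = 31 and Qs = 3·14 - 38 = 4.
Quantity traded falls to 4. At Q = 4 the demand price is (115 - 4)/6 = 18.5 and the supply price is (38 + 4)/3 = 14.
Deadweight loss = ½ · (18.5 - 14) · (13 - 4) = ½ · 4.5 · 9 = 20.25.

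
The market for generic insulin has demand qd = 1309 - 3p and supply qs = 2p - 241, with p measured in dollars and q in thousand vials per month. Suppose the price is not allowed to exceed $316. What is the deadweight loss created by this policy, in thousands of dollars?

Without the control the market clears where 1309 - 3p = 2p - 241, i.e. p* = 310 and q* = 379.
The ceiling of 316 is above the equilibrium price 310, so it is not binding; the market clears at p* = 310, q* = 379.
Since the control does not bind, no trades are prevented and deadweight loss is zero.

0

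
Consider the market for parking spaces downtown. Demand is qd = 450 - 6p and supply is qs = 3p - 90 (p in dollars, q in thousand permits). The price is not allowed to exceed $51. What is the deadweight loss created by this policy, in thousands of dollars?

182.25

Setting quantity demanded equal to quantity supplied, 450 - 6p = 3p - 90, gives p* = 60 and q* = 90.
Because the ceiling (51) lies below the market-clearing price, it is binding.
At p = 51: qd = 450 - 6·51 = 144 and qs = 3·51 - 90 = 63.
Quantity traded falls to 63. At q = 63 the demand price is (450 - 63)/6 = 64.5 and the supply price is (90 + 63)/3 = 51.
Deadweight loss = ½ · (64.5 - 51) · (90 - 63) = ½ · 13.5 · 27 = 182.25.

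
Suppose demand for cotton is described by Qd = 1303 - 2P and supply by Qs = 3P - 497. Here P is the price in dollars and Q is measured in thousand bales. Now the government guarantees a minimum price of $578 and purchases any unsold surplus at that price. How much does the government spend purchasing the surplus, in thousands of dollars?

630020

Setting quantity demanded equal to quantity supplied, 1303 - 2P = 3P - 497, gives P* = 360 and Q* = 583.
The floor of 578 is above the equilibrium price 360, so it binds.
At P = 578: Qd = 1303 - 2·578 = 147 and Qs = 3·578 - 497 = 1237.
Surplus = Qs - Qd = 1090.
Government expenditure = surplus × support price = 1090 × 578 = 630020.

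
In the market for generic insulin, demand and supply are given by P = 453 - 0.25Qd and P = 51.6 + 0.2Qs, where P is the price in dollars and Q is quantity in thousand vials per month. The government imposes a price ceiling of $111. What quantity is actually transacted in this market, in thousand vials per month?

Rearranging demand gives Qd = 1812 - 4P; rearranging supply gives Qs = 5P - 258. Without the control the market clears where 1812 - 4P = 5P - 258, i.e. P* = 230 and Q* = 892.
The ceiling of 111 is below the equilibrium price 230, so it binds.
At P = 111: Qd = 1812 - 4·111 = 1368 and Qs = 5·111 - 258 = 297.
The quantity actually transacted is the short side, supply: 297.

297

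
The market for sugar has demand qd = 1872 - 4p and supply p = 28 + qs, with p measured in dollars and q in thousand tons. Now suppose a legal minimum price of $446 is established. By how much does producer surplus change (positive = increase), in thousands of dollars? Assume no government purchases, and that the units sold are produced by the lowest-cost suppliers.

Rearranging supply gives qs = p - 28. In a free market, 1872 - 4p = p - 28 gives the equilibrium p* = 380, q* = 352.
Because the floor (446) lies above the market-clearing price, it is binding.
At p = 446: qd = 1872 - 4·446 = 88 and qs = 446 - 28 = 418.
Producer surplus without the control is ½ · (380 - 28) · 352 = 61952.
With the floor, 88 units are sold at 446. The supply price at q = 88 is 116, so PS = ½ · [(446 - 28) + (446 - 116)] · 88 = 32912.
Change in producer surplus = 32912 - 61952 = -29040.

-29040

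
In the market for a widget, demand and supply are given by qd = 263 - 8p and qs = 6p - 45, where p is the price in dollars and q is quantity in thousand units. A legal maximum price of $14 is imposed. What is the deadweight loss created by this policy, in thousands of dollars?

336

Setting quantity demanded equal to quantity supplied, 263 - 8p = 6p - 45, gives p* = 22 and q* = 87.
The ceiling of 14 is below the equilibrium price 22, so it binds.
At p = 14: qd = 263 - 8·14 = 151 and qs = 6·14 - 45 = 39.
Quantity traded falls to 39. At q = 39 the demand price is (263 - 39)/8 = 28 and the supply price is (45 + 39)/6 = 14.
Deadweight loss = ½ · (28 - 14) · (87 - 39) = ½ · 14 · 48 = 336.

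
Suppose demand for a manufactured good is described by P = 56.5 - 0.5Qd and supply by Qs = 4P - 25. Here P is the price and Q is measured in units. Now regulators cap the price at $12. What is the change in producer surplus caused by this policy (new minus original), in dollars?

Rearranging demand gives Qd = 113 - 2P. In a free market, 113 - 2P = 4P - 25 gives the equilibrium P* = 23, Q* = 67.
Since 12 < 23, the ceiling is binding.
At P = 12: Qd = 113 - 2·12 = 89 and Qs = 4·12 - 25 = 23.
Producer surplus without the control is ½ · (23 - 6.25) · 67 = 561.125.
With the ceiling, producers sell 23 units at 12, so PS = ½ · (12 - 6.25) · 23 = 66.125.
Change in producer surplus = 66.125 - 561.125 = -495.

-495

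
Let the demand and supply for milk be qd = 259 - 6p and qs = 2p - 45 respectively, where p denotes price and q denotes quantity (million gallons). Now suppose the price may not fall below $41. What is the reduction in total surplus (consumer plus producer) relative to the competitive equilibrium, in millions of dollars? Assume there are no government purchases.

Setting quantity demanded equal to quantity supplied, 259 - 6p = 2p - 45, gives p* = 38 and q* = 31.
The floor of 41 is above the equilibrium price 38, so it binds.
At p = 41: qd = 259 - 6·41 = 13 and qs = 2·41 - 45 = 37.
Quantity traded falls to 13. At q = 13 the demand price is (259 - 13)/6 = 41 and the supply price is (45 + 13)/2 = 29.
Deadweight loss = ½ · (41 - 29) · (31 - 13) = ½ · 12 · 18 = 108.

108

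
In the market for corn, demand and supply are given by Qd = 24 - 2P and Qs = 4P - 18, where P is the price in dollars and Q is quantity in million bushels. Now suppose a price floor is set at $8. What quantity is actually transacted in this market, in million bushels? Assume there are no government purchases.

8

In a free market, 24 - 2P = 4P - 18 gives the equilibrium P* = 7, Q* = 10.
Since 8 > 7, the floor is binding.
At P = 8: Qd = 24 - 2·8 = 8 and Qs = 4·8 - 18 = 14.
The quantity actually transacted is the short side, demand: 8.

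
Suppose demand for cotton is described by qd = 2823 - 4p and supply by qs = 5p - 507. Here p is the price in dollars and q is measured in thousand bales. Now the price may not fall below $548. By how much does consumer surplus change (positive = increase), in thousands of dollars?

In a free market, 2823 - 4p = 5p - 507 gives the equilibrium p* = 370, q* = 1343.
The floor of 548 is above the equilibrium price 370, so it binds.
At p = 548: qd = 2823 - 4·548 = 631 and qs = 5·548 - 507 = 2233.
Consumer surplus without the control is ½ · (705.75 - 370) · 1343 = 225456.125.
With the floor, consumers buy 631 units at 548, so CS = ½ · (705.75 - 548) · 631 = 49770.125.
Change in consumer surplus = 49770.125 - 225456.125 = -175686.

-175686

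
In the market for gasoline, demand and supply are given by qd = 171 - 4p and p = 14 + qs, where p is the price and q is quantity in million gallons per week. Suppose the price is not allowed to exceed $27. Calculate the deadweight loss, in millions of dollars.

62.5

Rearranging supply gives qs = p - 14. In a free market, 171 - 4p = p - 14 gives the equilibrium p* = 37, q* = 23.
The ceiling of 27 is below the equilibrium price 37, so it binds.
At p = 27: qd = 171 - 4·27 = 63 and qs = 27 - 14 = 13.
Quantity traded falls to 13. At q = 13 the demand price is (171 - 13)/4 = 39.5 and the supply price is 14 + 13 = 27.
Deadweight loss = ½ · (39.5 - 27) · (23 - 13) = ½ · 12.5 · 10 = 62.5.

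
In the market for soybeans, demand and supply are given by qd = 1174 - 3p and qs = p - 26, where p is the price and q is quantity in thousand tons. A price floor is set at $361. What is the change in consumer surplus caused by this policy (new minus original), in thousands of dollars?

Without the control the market clears where 1174 - 3p = p - 26, i.e. p* = 300 and q* = 274.
Since 361 > 300, the floor is binding.
At p = 361: qd = 1174 - 3·361 = 91 and qs = 361 - 26 = 335.
Consumer surplus without the control is ½ · (1174/3 - 300) · 274 = 37538/3.
With the floor, consumers buy 91 units at 361, so CS = ½ · (1174/3 - 361) · 91 = 8281/6.
Change in consumer surplus = 8281/6 - 37538/3 = -11132.5.

-11132.5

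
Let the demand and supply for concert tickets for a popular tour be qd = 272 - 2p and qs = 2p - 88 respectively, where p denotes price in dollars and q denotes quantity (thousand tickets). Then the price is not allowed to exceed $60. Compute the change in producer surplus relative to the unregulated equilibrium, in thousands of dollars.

Setting quantity demanded equal to quantity supplied, 272 - 2p = 2p - 88, gives p* = 90 and q* = 92.
Because the ceiling (60) lies below the market-clearing price, it is binding.
At p = 60: qd = 272 - 2·60 = 152 and qs = 2·60 - 88 = 32.
Producer surplus without the control is ½ · (90 - 44) · 92 = 2116.
With the ceiling, producers sell 32 units at 60, so PS = ½ · (60 - 44) · 32 = 256.
Change in producer surplus = 256 - 2116 = -1860.

-1860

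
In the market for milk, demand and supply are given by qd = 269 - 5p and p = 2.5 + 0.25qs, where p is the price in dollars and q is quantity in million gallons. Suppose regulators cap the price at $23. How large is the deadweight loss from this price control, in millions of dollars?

Rearranging supply gives qs = 4p - 10. Equilibrium: 269 - 5p = 4p - 10, so 279 = 9p and p* = 31, q* = 114.
Since 23 < 31, the ceiling is binding.
At p = 23: qd = 269 - 5·23 = 154 and qs = 4·23 - 10 = 82.
Quantity traded falls to 82. At q = 82 the demand price is (269 - 82)/5 = 37.4 and the supply price is (10 + 82)/4 = 23.
Deadweight loss = ½ · (37.4 - 23) · (114 - 82) = ½ · 14.4 · 32 = 230.4.

230.4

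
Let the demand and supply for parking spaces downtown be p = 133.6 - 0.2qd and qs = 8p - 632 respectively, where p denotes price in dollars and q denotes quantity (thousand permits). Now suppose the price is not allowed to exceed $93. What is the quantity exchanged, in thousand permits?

112

Rearranging demand gives qd = 668 - 5p. Without the control the market clears where 668 - 5p = 8p - 632, i.e. p* = 100 and q* = 168.
The ceiling of 93 is below the equilibrium price 100, so it binds.
At p = 93: qd = 668 - 5·93 = 203 and qs = 8·93 - 632 = 112.
The quantity actually transacted is the short side, supply: 112.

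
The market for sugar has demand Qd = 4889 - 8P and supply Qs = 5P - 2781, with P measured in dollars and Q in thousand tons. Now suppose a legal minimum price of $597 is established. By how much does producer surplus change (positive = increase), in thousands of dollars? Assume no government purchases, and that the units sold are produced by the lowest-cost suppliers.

477.4

Setting quantity demanded equal to quantity supplied, 4889 - 8P = 5P - 2781, gives P* = 590 and Q* = 169.
Since 597 > 590, the floor is binding.
At P = 597: Qd = 4889 - 8·597 = 113 and Qs = 5·597 - 2781 = 204.
Producer surplus without the control is ½ · (590 - 556.2) · 169 = 2856.1.
With the floor, 113 units are sold at 597. The supply price at Q = 113 is 578.8, so PS = ½ · [(597 - 556.2) + (597 - 578.8)] · 113 = 3333.5.
Change in producer surplus = 3333.5 - 2856.1 = 477.4.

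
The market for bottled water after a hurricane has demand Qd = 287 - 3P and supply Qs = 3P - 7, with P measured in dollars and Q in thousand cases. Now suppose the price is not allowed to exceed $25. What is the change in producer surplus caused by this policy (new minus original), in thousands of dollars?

Without the control the market clears where 287 - 3P = 3P - 7, i.e. P* = 49 and Q* = 140.
Since 25 < 49, the ceiling is binding.
At P = 25: Qd = 287 - 3·25 = 212 and Qs = 3·25 - 7 = 68.
Producer surplus without the control is ½ · (49 - 7/3) · 140 = 9800/3.
With the ceiling, producers sell 68 units at 25, so PS = ½ · (25 - 7/3) · 68 = 2312/3.
Change in producer surplus = 2312/3 - 9800/3 = -2496.

-2496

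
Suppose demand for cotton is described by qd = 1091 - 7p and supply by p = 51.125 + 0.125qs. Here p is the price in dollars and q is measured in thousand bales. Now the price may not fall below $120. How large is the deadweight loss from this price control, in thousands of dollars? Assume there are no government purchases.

Rearranging supply gives qs = 8p - 409. Setting quantity demanded equal to quantity supplied, 1091 - 7p = 8p - 409, gives p* = 100 and q* = 391.
Because the floor (120) lies above the market-clearing price, it is binding.
At p = 120: qd = 1091 - 7·120 = 251 and qs = 8·120 - 409 = 551.
Quantity traded falls to 251. At q = 251 the demand price is (1091 - 251)/7 = 120 and the supply price is (409 + 251)/8 = 82.5.
Deadweight loss = ½ · (120 - 82.5) · (391 - 251) = ½ · 37.5 · 140 = 2625.

2625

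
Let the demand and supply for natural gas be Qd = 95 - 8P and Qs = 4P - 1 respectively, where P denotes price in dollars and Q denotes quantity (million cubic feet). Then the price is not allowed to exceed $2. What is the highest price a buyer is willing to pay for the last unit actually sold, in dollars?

Setting quantity demanded equal to quantity supplied, 95 - 8P = 4P - 1, gives P* = 8 and Q* = 31.
The ceiling of 2 is below the equilibrium price 8, so it binds.
At P = 2: Qd = 95 - 8·2 = 79 and Qs = 4·2 - 1 = 7.
Only 7 units reach the market. On the demand curve, the marginal buyer's willingness to pay at Q = 7 is (95 - 7)/8 = 11.

11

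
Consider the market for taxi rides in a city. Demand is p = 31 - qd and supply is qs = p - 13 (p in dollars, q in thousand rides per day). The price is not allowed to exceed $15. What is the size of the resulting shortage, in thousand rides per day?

14

Rearranging demand gives qd = 31 - p. Without the control the market clears where 31 - p = p - 13, i.e. p* = 22 and q* = 9.
Since 15 < 22, the ceiling is binding.
At p = 15: qd = 31 - 15 = 16 and qs = 15 - 13 = 2.
Shortage = qd - qs = 16 - 2 = 14.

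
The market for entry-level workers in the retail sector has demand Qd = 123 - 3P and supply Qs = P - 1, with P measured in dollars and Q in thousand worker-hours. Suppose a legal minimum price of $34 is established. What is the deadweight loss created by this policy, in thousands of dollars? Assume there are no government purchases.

54

Without the control the market clears where 123 - 3P = P - 1, i.e. P* = 31 and Q* = 30.
The floor of 34 is above the equilibrium price 31, so it binds.
At P = 34: Qd = 123 - 3·34 = 21 and Qs = 34 - 1 = 33.
Quantity traded falls to 21. At Q = 21 the demand price is (123 - 21)/3 = 34 and the supply price is 1 + 21 = 22.
Deadweight loss = ½ · (34 - 22) · (30 - 21) = ½ · 12 · 9 = 54.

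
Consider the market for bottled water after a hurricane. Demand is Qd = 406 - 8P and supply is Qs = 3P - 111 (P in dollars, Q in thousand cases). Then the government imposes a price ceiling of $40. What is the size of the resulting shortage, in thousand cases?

Setting quantity demanded equal to quantity supplied, 406 - 8P = 3P - 111, gives P* = 47 and Q* = 30.
The ceiling of 40 is below the equilibrium price 47, so it binds.
At P = 40: Qd = 406 - 8·40 = 86 and Qs = 3·40 - 111 = 9.
Shortage = Qd - Qs = 86 - 9 = 77.

77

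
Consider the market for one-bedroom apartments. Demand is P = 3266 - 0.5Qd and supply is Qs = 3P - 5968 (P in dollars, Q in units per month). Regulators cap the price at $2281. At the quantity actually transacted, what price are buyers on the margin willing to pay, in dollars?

2828.5

Rearranging demand gives Qd = 6532 - 2P. Setting quantity demanded equal to quantity supplied, 6532 - 2P = 3P - 5968, gives P* = 2500 and Q* = 1532.
Since 2281 < 2500, the ceiling is binding.
At P = 2281: Qd = 6532 - 2·2281 = 1970 and Qs = 3·2281 - 5968 = 875.
Only 875 units reach the market. On the demand curve, the marginal buyer's willingness to pay at Q = 875 is (6532 - 875)/2 = 2828.5.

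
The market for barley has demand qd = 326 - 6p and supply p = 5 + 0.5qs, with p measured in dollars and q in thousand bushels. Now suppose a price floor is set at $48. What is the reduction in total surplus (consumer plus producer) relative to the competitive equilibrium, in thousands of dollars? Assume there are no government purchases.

432

Rearranging supply gives qs = 2p - 10. Without the control the market clears where 326 - 6p = 2p - 10, i.e. p* = 42 and q* = 74.
Since 48 > 42, the floor is binding.
At p = 48: qd = 326 - 6·48 = 38 and qs = 2·48 - 10 = 86.
Quantity traded falls to 38. At q = 38 the demand price is (326 - 38)/6 = 48 and the supply price is (10 + 38)/2 = 24.
Deadweight loss = ½ · (48 - 24) · (74 - 38) = ½ · 24 · 36 = 432.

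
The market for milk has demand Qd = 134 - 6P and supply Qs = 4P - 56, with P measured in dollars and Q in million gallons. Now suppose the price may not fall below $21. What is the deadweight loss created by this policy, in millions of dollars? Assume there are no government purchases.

Setting quantity demanded equal to quantity supplied, 134 - 6P = 4P - 56, gives P* = 19 and Q* = 20.
The floor of 21 is above the equilibrium price 19, so it binds.
At P = 21: Qd = 134 - 6·21 = 8 and Qs = 4·21 - 56 = 28.
Quantity traded falls to 8. At Q = 8 the demand price is (134 - 8)/6 = 21 and the supply price is (56 + 8)/4 = 16.
Deadweight loss = ½ · (21 - 16) · (20 - 8) = ½ · 5 · 12 = 30.

30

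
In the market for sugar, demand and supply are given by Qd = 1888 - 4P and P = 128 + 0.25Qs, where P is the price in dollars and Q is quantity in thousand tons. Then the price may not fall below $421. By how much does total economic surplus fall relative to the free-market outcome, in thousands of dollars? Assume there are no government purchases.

Rearranging supply gives Qs = 4P - 512. Equilibrium: 1888 - 4P = 4P - 512, so 2400 = 8P and P* = 300, Q* = 688.
The floor of 421 is above the equilibrium price 300, so it binds.
At P = 421: Qd = 1888 - 4·421 = 204 and Qs = 4·421 - 512 = 1172.
Quantity traded falls to 204. At Q = 204 the demand price is (1888 - 204)/4 = 421 and the supply price is (512 + 204)/4 = 179.
Deadweight loss = ½ · (421 - 179) · (688 - 204) = ½ · 242 · 484 = 58564.

58564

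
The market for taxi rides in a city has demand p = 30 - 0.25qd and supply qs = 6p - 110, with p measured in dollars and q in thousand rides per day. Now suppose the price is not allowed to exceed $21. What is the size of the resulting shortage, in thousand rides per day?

Rearranging demand gives qd = 120 - 4p. Without the control the market clears where 120 - 4p = 6p - 110, i.e. p* = 23 and q* = 28.
Because the ceiling (21) lies below the market-clearing price, it is binding.
At p = 21: qd = 120 - 4·21 = 36 and qs = 6·21 - 110 = 16.
Shortage = qd - qs = 36 - 16 = 20.

20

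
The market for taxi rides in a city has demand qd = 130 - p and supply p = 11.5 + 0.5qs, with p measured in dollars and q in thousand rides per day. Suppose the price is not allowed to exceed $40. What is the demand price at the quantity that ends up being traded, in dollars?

Rearranging supply gives qs = 2p - 23. Setting quantity demanded equal to quantity supplied, 130 - p = 2p - 23, gives p* = 51 and q* = 79.
Because the ceiling (40) lies below the market-clearing price, it is binding.
At p = 40: qd = 130 - 40 = 90 and qs = 2·40 - 23 = 57.
Only 57 units reach the market. On the demand curve, the marginal buyer's willingness to pay at q = 57 is (130 - 57) = 73.

73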